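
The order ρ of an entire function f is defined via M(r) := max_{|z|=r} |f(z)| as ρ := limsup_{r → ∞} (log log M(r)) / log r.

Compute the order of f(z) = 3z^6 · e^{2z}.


M(r) = max_{|z|=r} |3|·|z|^6·|e^{2z}| = 3·r^6 · e^{2r^1} (the factors attain their maxima compatibly on |z|=r). Then log M(r) = log 3 + 6·log r + 2r^1, dominated by the last term, so log log M(r) ~ 1·log r. The polynomial factor 3z^6 contributes only a log r term and does not affect the order. ρ = 1.
Therefore ρ = 1.

Order ρ = 1.


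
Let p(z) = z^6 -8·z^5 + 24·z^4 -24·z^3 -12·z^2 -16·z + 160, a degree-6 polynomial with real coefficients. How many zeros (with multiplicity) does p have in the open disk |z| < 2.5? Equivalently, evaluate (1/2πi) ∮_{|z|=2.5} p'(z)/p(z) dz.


The zeros of p are: (2 + 2i), (2 - 2i), (-1 + 1i), (-1 - 1i), (3 + 1i), (3 - 1i).
Their magnitudes are: 2.828, 2.828, 1.414, 1.414, 3.162, 3.162.
Zeros with |z| < R = 2.5: (-1 + 1i), (-1 - 1i).
Count = 2.
By the argument principle, (1/2πi) ∮_{|z|=R} p'(z)/p(z) dz equals exactly this count.

Number of zeros inside |z| < 2.5: 2.


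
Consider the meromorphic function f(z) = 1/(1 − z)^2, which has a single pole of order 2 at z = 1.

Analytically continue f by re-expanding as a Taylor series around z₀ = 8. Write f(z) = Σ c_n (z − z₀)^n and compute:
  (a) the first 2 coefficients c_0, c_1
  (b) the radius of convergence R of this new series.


Let w = z − z₀, so z = z₀ + w.
Then 1 − z = 1 − (z₀ + w) = (1 − z₀) − w = -7 − w.
f(z) = 1/(-7 − w)^2 = (1/(-7)^2) · (1 − w/(-7))^{−2}.
By the binomial series (1−u)^{−2} = Σ_{n≥0} C(n+1, 1) u^n for |u|<1, with u = w/(-7):
  c_n = C(n+1, 1) / (-7)^(n+2).
  c_0 = 1/(-7)^2 = 1/49.
  c_1 = 2/(-7)^3 = -2/343.
The series is valid for |w/d| < 1, i.e. |z − z₀| < |d|.
Radius of convergence: R = |1 − z₀| = |-7| = 7 (distance from z₀ to the singularity z = 1).

c_0 = 1/49, c_1 = -2/343; R = 7.


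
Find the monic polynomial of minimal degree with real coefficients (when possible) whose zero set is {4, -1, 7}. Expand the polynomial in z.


The polynomial is p(z) = ∏_{α ∈ S} (z − α), where S = {4, -1, 7}.
Expanding the product yields: p(z) = z^3 -10·z^2 + 17·z + 28.
The resulting polynomial has degree 3 and real coefficients as required.

p(z) = z^3 -10·z^2 + 17·z + 28.


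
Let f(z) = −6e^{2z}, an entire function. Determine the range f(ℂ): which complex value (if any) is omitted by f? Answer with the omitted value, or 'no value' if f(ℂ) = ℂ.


Little Picard bounds the complement of f(ℂ) to at most one point.
e^{2z} is never zero on ℂ, so -6·e^{2z} takes every value in ℂ ∖ {0}. Adding 0 shifts the range to ℂ ∖ {0}. Thus f omits exactly the value 0.

Omitted value: 0.


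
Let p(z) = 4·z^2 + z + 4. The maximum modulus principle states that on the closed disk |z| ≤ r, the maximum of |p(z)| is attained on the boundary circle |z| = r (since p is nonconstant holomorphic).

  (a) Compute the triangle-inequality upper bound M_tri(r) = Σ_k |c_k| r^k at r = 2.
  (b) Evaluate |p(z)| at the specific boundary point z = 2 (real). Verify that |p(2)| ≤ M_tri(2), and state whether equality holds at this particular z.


Coefficients: c_0 = 4, c_1 = 1, c_2 = 4. Radius r = 2.
Part (a). Triangle bound: M_tri(r) = Σ_k |c_k| r^k
  = |4|·2^0 + |1|·2^1 + |4|·2^2
  = 4 + 2 + 16 = 22.
This bounds M(r) := max_{|z|=r} |p(z)| from above; equality holds iff all terms c_k z^k can be made to align in phase at a single z on |z|=r.
Part (b). At z = 2 (real, on the circle |z| = r):
  p(2) = (4)·2^0 + (1)·2^1 + (4)·2^2 = 22.
  |p(2)| = 22.
Since all nonzero coefficients share the same sign, |p(2)| = 22 = M_tri(2); the triangle bound is attained at z = 2, so in fact M(r) = 22.

M_tri(2) = 22; |p(2)| = 22; equality at z=2: yes.


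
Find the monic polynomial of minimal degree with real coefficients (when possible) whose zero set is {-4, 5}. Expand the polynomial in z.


The polynomial is p(z) = ∏_{α ∈ S} (z − α), where S = {-4, 5}.
Expanding the product yields: p(z) = z^2 -z -20.
The resulting polynomial has degree 2 and real coefficients as required.

p(z) = z^2 -z -20.


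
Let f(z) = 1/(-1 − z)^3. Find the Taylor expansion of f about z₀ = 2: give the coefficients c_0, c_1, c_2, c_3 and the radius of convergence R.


Let w = z − z₀, so z = z₀ + w.
Then -1 − z = -1 − (z₀ + w) = (-1 − z₀) − w = -3 − w.
f(z) = 1/(-3 − w)^3 = (1/(-3)^3) · (1 − w/(-3))^{−3}.
By the binomial series (1−u)^{−3} = Σ_{n≥0} C(n+2, 2) u^n for |u|<1, with u = w/(-3):
  c_n = C(n+2, 2) / (-3)^(n+3).
  c_0 = 1/(-3)^3 = -1/27.
  c_1 = 3/(-3)^4 = 1/27.
  c_2 = 6/(-3)^5 = -2/81.
  c_3 = 10/(-3)^6 = 10/729.
The series is valid for |w/d| < 1, i.e. |z − z₀| < |d|.
Radius of convergence: R = |-1 − z₀| = |-3| = 3 (distance from z₀ to the singularity z = -1).

c_0 = -1/27, c_1 = 1/27, c_2 = -2/81, c_3 = 10/729; R = 3.


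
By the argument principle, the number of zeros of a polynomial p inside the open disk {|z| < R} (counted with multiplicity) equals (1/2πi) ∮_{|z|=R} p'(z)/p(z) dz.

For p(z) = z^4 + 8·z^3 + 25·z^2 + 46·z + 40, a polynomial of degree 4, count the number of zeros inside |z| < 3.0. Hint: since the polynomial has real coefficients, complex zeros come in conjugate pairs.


The zeros of p are: (-1 + 2i), (-1 - 2i), -4, -2.
Their magnitudes are: 2.236, 2.236, 4, 2.
Zeros with |z| < R = 3.0: (-1 + 2i), (-1 - 2i), -2.
Count = 3.
By the argument principle, (1/2πi) ∮_{|z|=R} p'(z)/p(z) dz equals exactly this count.

Number of zeros inside |z| < 3.0: 3.


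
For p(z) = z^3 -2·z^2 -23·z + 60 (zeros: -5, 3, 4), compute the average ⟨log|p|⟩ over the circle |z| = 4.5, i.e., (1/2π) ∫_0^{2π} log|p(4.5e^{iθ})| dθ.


Zeros: -5, 3, 4; r = 4.5.
Inside |z| < r: 3, 4. Outside (|z| ≥ r): -5.
p(0) = 60, so log|p(0)| = log(60) = 4.0943.
Apply Jensen: I(r) = log|p(0)| + Σ_k log(r/|z_k|), summed over zeros inside |z| < r.
  log(r/|z_k|) for z_k = 3: log(4.5/3) = 0.4055
  log(r/|z_k|) for z_k = 4: log(4.5/4) = 0.1178
  Outside zeros (-5) contribute nothing to the Jensen sum.
Sum over inside zeros: 0.5232.
I(r) = log|p(0)| + (inside sum) = 4.0943 + 0.5232 = 4.6176.
Note: since some zeros are outside |z| ≤ r, the simplified n·log(r) form does NOT apply — only the inside zeros contribute.

I(r) ≈ 4.6176.


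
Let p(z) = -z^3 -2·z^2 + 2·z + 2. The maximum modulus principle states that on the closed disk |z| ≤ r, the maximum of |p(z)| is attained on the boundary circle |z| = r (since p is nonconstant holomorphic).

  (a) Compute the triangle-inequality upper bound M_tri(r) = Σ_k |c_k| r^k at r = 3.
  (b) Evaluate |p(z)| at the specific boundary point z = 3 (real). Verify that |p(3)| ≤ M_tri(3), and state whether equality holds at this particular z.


Coefficients: c_0 = 2, c_1 = 2, c_2 = -2, c_3 = -1. Radius r = 3.
Part (a). Triangle bound: M_tri(r) = Σ_k |c_k| r^k
  = |2|·3^0 + |2|·3^1 + |-2|·3^2 + |-1|·3^3
  = 2 + 6 + 18 + 27 = 53.
This bounds M(r) := max_{|z|=r} |p(z)| from above; equality holds iff all terms c_k z^k can be made to align in phase at a single z on |z|=r.
Part (b). At z = 3 (real, on the circle |z| = r):
  p(3) = (2)·3^0 + (2)·3^1 + (-2)·3^2 + (-1)·3^3 = -37.
  |p(3)| = 37.
Check: |p(3)| = 37 ≤ 53 = M_tri(3). ✓ Equality does not hold at z = 3 (the coefficients have mixed signs, so the terms do not all align in phase there).

M_tri(3) = 53; |p(3)| = 37; equality at z=3: no.


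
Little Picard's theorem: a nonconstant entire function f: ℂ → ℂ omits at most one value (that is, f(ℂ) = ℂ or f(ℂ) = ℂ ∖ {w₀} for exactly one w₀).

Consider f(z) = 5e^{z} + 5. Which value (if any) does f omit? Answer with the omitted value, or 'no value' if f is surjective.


Little Picard bounds the complement of f(ℂ) to at most one point.
e^{z} is never zero on ℂ, so 5·e^{z} takes every value in ℂ ∖ {0}. Adding 5 shifts the range to ℂ ∖ {5}. Thus f omits exactly the value 5.

Omitted value: 5.


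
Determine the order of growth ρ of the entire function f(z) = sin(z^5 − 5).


Write sin(w) = (e^{iw} ± e^{−iw})/(2 or 2i), so |sin(w)| ≤ e^{|w|}. With w = z^5 − 5, |w| ≤ 1r^5 + 5 on |z|=r, giving M(r) ≤ e^{1r^5 + 5} and ρ ≤ 5. For the lower bound, choose z on |z|=r with 1z^5 purely imaginary of modulus 1r^5; then |sin(z^5 − 5)| grows like e^{1r^5}/2, so ρ ≥ 5. Hence ρ = 5.
Therefore ρ = 5.

Order ρ = 5.


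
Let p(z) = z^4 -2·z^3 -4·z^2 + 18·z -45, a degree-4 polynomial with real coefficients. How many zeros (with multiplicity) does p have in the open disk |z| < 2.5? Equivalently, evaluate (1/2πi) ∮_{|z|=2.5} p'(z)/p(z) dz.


The zeros of p are: (1 + 2i), (1 - 2i), -3, 3.
Their magnitudes are: 2.236, 2.236, 3, 3.
Zeros with |z| < R = 2.5: (1 + 2i), (1 - 2i).
Count = 2.
By the argument principle, (1/2πi) ∮_{|z|=R} p'(z)/p(z) dz equals exactly this count.

Number of zeros inside |z| < 2.5: 2.


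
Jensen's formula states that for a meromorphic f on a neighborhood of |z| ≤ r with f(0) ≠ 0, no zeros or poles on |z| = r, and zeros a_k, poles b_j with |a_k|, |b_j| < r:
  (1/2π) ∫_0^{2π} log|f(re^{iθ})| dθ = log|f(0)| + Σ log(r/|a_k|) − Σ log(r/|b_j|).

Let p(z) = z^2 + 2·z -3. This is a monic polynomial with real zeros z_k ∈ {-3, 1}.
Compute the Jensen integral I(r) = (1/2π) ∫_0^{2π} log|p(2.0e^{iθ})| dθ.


Zeros: -3, 1; r = 2.0.
Inside |z| < r: 1. Outside (|z| ≥ r): -3.
p(0) = -3, so log|p(0)| = log(3) = 1.0986.
Apply Jensen: I(r) = log|p(0)| + Σ_k log(r/|z_k|), summed over zeros inside |z| < r.
  log(r/|z_k|) for z_k = 1: log(2.0/1) = 0.6931
  Outside zeros (-3) contribute nothing to the Jensen sum.
Sum over inside zeros: 0.6931.
I(r) = log|p(0)| + (inside sum) = 1.0986 + 0.6931 = 1.7918.
Note: since some zeros are outside |z| ≤ r, the simplified n·log(r) form does NOT apply — only the inside zeros contribute.

I(r) ≈ 1.7918.


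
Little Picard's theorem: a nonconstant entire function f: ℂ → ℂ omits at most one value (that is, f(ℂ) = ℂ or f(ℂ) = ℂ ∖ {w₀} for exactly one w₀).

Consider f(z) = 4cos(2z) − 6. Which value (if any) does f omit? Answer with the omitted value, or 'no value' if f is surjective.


Little Picard bounds the complement of f(ℂ) to at most one point.
cos is entire and surjective onto ℂ: for every w ∈ ℂ, cos(ζ) = w has a solution ζ ∈ ℂ (e.g., via the complex inverse arccos). With ζ = 2z this gives z = ζ/(2). Then 4·cos(2z) takes every value in 4·ℂ = ℂ, and adding -6 is a bijection of ℂ. So f is surjective and omits no value. (Note: only on the real line is cos bounded by [−1, 1].)

Omitted value: no value.


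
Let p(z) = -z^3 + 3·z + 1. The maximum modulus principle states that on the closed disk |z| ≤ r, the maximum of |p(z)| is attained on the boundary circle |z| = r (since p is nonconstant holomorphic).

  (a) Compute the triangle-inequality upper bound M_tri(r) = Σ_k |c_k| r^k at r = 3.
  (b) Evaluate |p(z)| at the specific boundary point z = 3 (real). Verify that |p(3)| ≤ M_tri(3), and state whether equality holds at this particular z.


Coefficients: c_0 = 1, c_1 = 3, c_2 = 0, c_3 = -1. Radius r = 3.
Part (a). Triangle bound: M_tri(r) = Σ_k |c_k| r^k
  = |1|·3^0 + |3|·3^1 + |0|·3^2 + |-1|·3^3
  = 1 + 9 + 0 + 27 = 37.
This bounds M(r) := max_{|z|=r} |p(z)| from above; equality holds iff all terms c_k z^k can be made to align in phase at a single z on |z|=r.
Part (b). At z = 3 (real, on the circle |z| = r):
  p(3) = (1)·3^0 + (3)·3^1 + (0)·3^2 + (-1)·3^3 = -17.
  |p(3)| = 17.
Check: |p(3)| = 17 ≤ 37 = M_tri(3). ✓ Equality does not hold at z = 3 (the coefficients have mixed signs, so the terms do not all align in phase there).

M_tri(3) = 37; |p(3)| = 17; equality at z=3: no.


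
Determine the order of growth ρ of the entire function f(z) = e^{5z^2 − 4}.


|e^{5z^2 − 4}| = e^{Re(5·z^2) + -4} ≤ e^{5|z|^2 + -4} = e^{5r^2 + -4} on |z| = r, so ρ ≤ 2. Choosing z on |z|=r so that 5·z^2 is real positive (always possible by picking arg z appropriately) gives |f(z)| = e^{5r^2 + -4}, matching the bound. The additive constant -4 does not affect log log M(r) ~ 2·log r. Hence ρ = 2.
Therefore ρ = 2.

Order ρ = 2.


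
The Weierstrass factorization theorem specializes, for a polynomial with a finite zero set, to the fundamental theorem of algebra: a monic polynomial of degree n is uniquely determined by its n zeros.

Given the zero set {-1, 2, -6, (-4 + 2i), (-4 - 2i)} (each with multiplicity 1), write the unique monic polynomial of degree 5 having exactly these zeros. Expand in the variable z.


The polynomial is p(z) = ∏_{α ∈ S} (z − α), where S = {-1, 2, -6, (-4 + 2i), (-4 - 2i)}.
Expanding the product yields: p(z) = z^5 + 13·z^4 + 52·z^3 + 24·z^2 -256·z -240.
Note conjugate pairs combine to real quadratics: (z − (-4+2i))(z − (-4−2i)) = z² + 8z + 20.
The resulting polynomial has degree 5 and real coefficients as required.

p(z) = z^5 + 13·z^4 + 52·z^3 + 24·z^2 -256·z -240.


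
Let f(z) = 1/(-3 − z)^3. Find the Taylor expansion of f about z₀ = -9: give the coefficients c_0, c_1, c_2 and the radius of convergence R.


Let w = z − z₀, so z = z₀ + w.
Then -3 − z = -3 − (z₀ + w) = (-3 − z₀) − w = 6 − w.
f(z) = 1/(6 − w)^3 = (1/(6)^3) · (1 − w/(6))^{−3}.
By the binomial series (1−u)^{−3} = Σ_{n≥0} C(n+2, 2) u^n for |u|<1, with u = w/(6):
  c_n = C(n+2, 2) / (6)^(n+3).
  c_0 = 1/(6)^3 = 1/216.
  c_1 = 3/(6)^4 = 1/432.
  c_2 = 6/(6)^5 = 1/1296.
The series is valid for |w/d| < 1, i.e. |z − z₀| < |d|.
Radius of convergence: R = |-3 − z₀| = |6| = 6 (distance from z₀ to the singularity z = -3).

c_0 = 1/216, c_1 = 1/432, c_2 = 1/1296; R = 6.


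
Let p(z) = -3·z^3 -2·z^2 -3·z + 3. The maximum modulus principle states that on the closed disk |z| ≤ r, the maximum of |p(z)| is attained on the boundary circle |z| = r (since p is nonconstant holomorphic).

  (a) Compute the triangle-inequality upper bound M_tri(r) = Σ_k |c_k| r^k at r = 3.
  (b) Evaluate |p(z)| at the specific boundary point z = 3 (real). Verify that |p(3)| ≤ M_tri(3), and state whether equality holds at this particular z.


Coefficients: c_0 = 3, c_1 = -3, c_2 = -2, c_3 = -3. Radius r = 3.
Part (a). Triangle bound: M_tri(r) = Σ_k |c_k| r^k
  = |3|·3^0 + |-3|·3^1 + |-2|·3^2 + |-3|·3^3
  = 3 + 9 + 18 + 81 = 111.
This bounds M(r) := max_{|z|=r} |p(z)| from above; equality holds iff all terms c_k z^k can be made to align in phase at a single z on |z|=r.
Part (b). At z = 3 (real, on the circle |z| = r):
  p(3) = (3)·3^0 + (-3)·3^1 + (-2)·3^2 + (-3)·3^3 = -105.
  |p(3)| = 105.
Check: |p(3)| = 105 ≤ 111 = M_tri(3). ✓ Equality does not hold at z = 3 (the coefficients have mixed signs, so the terms do not all align in phase there).

M_tri(3) = 111; |p(3)| = 105; equality at z=3: no.


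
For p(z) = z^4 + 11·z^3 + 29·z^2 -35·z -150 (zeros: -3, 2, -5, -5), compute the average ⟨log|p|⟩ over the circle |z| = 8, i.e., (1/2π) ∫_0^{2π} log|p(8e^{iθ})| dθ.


Zeros: -5, -5, -3, 2; r = 8.
Inside |z| < r: -5, -5, -3, 2. Outside (|z| ≥ r): ∅.
p(0) = -150, so log|p(0)| = log(150) = 5.0106.
Apply Jensen: I(r) = log|p(0)| + Σ_k log(r/|z_k|), summed over zeros inside |z| < r.
  log(r/|z_k|) for z_k = -3: log(8/3) = 0.9808
  log(r/|z_k|) for z_k = 2: log(8/2) = 1.3863
  log(r/|z_k|) for z_k = -5: log(8/5) = 0.4700
  log(r/|z_k|) for z_k = -5: log(8/5) = 0.4700
Sum over inside zeros: 3.3071.
I(r) = log|p(0)| + (inside sum) = 5.0106 + 3.3071 = 8.3178.
Closed form (all zeros inside, monic): I(r) = n·log(r) = 4·log(8) = 8.3178. ✓

I(r) ≈ 8.3178.


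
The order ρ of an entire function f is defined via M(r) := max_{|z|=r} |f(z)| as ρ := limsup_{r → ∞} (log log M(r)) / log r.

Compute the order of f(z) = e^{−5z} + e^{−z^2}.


Each summand is entire of order 1 and 2 respectively (as in the single-exponential case). The order of a sum is at most the max of the orders, so ρ ≤ 2. For the lower bound: on |z|=r choose arg z so that -1z^2 is real positive; then |e^{-1z^2}| = e^{1r^2} while |e^{-5z}| ≤ e^{5r^1} = o(e^{1r^2}). So |f| ≥ e^{1r^2}(1 − o(1)) and ρ ≥ 2. Hence ρ = max(1, 2) = 2.
Therefore ρ = 2.

Order ρ = 2.


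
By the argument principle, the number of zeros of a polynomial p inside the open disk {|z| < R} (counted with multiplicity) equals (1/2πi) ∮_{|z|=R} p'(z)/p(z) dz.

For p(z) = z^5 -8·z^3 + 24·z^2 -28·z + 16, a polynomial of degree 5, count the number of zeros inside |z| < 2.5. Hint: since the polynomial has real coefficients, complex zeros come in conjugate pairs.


The zeros of p are: (1 + 1i), (1 - 1i), -4, (1 + 1i), (1 - 1i).
Their magnitudes are: 1.414, 1.414, 4, 1.414, 1.414.
Zeros with |z| < R = 2.5: (1 + 1i), (1 - 1i), (1 + 1i), (1 - 1i).
Count = 4.
By the argument principle, (1/2πi) ∮_{|z|=R} p'(z)/p(z) dz equals exactly this count.

Number of zeros inside |z| < 2.5: 4.


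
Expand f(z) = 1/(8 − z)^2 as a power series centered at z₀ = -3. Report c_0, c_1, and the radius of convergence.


Let w = z − z₀, so z = z₀ + w.
Then 8 − z = 8 − (z₀ + w) = (8 − z₀) − w = 11 − w.
f(z) = 1/(11 − w)^2 = (1/(11)^2) · (1 − w/(11))^{−2}.
By the binomial series (1−u)^{−2} = Σ_{n≥0} C(n+1, 1) u^n for |u|<1, with u = w/(11):
  c_n = C(n+1, 1) / (11)^(n+2).
  c_0 = 1/(11)^2 = 1/121.
  c_1 = 2/(11)^3 = 2/1331.
The series is valid for |w/d| < 1, i.e. |z − z₀| < |d|.
Radius of convergence: R = |8 − z₀| = |11| = 11 (distance from z₀ to the singularity z = 8).

c_0 = 1/121, c_1 = 2/1331; R = 11.


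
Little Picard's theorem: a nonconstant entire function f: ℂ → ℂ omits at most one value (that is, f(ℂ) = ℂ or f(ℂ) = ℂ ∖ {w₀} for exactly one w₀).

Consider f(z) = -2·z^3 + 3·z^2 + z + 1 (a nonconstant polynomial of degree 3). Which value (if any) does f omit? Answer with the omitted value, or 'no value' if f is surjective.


Little Picard bounds the complement of f(ℂ) to at most one point.
For every w ∈ ℂ, the equation p(z) − w = 0 is a nonconstant polynomial in z and hence has at least one root by the fundamental theorem of algebra. So p is surjective onto ℂ, omitting no value.

Omitted value: no value.


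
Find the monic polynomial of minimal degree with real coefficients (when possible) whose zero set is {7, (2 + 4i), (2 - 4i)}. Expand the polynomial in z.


The polynomial is p(z) = ∏_{α ∈ S} (z − α), where S = {7, (2 + 4i), (2 - 4i)}.
Expanding the product yields: p(z) = z^3 -11·z^2 + 48·z -140.
Note conjugate pairs combine to real quadratics: (z − (2+4i))(z − (2−4i)) = z² − 4z + 20.
The resulting polynomial has degree 3 and real coefficients as required.

p(z) = z^3 -11·z^2 + 48·z -140.


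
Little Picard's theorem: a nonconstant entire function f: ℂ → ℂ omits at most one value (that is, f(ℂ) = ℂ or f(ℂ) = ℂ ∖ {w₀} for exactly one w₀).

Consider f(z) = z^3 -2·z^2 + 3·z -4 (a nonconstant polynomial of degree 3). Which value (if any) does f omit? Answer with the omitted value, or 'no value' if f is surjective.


Little Picard bounds the complement of f(ℂ) to at most one point.
For every w ∈ ℂ, the equation p(z) − w = 0 is a nonconstant polynomial in z and hence has at least one root by the fundamental theorem of algebra. So p is surjective onto ℂ, omitting no value.

Omitted value: no value.


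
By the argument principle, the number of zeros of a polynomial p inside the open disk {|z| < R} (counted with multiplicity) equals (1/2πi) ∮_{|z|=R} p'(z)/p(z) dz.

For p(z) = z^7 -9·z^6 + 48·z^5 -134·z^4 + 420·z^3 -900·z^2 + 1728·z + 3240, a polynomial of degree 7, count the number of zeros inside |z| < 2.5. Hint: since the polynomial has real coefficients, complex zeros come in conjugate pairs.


The zeros of p are: -1, (3 + 3i), (3 - 3i), (3 + 3i), (3 - 3i), (-1 + 3i), (-1 - 3i).
Their magnitudes are: 1, 4.243, 4.243, 4.243, 4.243, 3.162, 3.162.
Zeros with |z| < R = 2.5: -1.
Count = 1.
By the argument principle, (1/2πi) ∮_{|z|=R} p'(z)/p(z) dz equals exactly this count.

Number of zeros inside |z| < 2.5: 1.


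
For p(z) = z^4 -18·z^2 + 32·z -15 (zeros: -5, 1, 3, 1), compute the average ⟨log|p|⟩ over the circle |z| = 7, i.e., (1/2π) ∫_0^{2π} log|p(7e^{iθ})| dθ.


Zeros: -5, 1, 1, 3; r = 7.
Inside |z| < r: -5, 1, 1, 3. Outside (|z| ≥ r): ∅.
p(0) = -15, so log|p(0)| = log(15) = 2.7081.
Apply Jensen: I(r) = log|p(0)| + Σ_k log(r/|z_k|), summed over zeros inside |z| < r.
  log(r/|z_k|) for z_k = -5: log(7/5) = 0.3365
  log(r/|z_k|) for z_k = 1: log(7/1) = 1.9459
  log(r/|z_k|) for z_k = 3: log(7/3) = 0.8473
  log(r/|z_k|) for z_k = 1: log(7/1) = 1.9459
Sum over inside zeros: 5.0756.
I(r) = log|p(0)| + (inside sum) = 2.7081 + 5.0756 = 7.7836.
Closed form (all zeros inside, monic): I(r) = n·log(r) = 4·log(7) = 7.7836. ✓

I(r) ≈ 7.7836.


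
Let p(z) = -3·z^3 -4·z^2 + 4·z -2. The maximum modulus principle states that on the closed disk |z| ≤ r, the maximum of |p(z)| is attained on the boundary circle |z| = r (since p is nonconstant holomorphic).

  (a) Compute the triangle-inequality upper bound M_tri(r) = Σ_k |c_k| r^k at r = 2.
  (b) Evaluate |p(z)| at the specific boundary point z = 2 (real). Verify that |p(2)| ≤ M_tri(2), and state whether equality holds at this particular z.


Coefficients: c_0 = -2, c_1 = 4, c_2 = -4, c_3 = -3. Radius r = 2.
Part (a). Triangle bound: M_tri(r) = Σ_k |c_k| r^k
  = |-2|·2^0 + |4|·2^1 + |-4|·2^2 + |-3|·2^3
  = 2 + 8 + 16 + 24 = 50.
This bounds M(r) := max_{|z|=r} |p(z)| from above; equality holds iff all terms c_k z^k can be made to align in phase at a single z on |z|=r.
Part (b). At z = 2 (real, on the circle |z| = r):
  p(2) = (-2)·2^0 + (4)·2^1 + (-4)·2^2 + (-3)·2^3 = -34.
  |p(2)| = 34.
Check: |p(2)| = 34 ≤ 50 = M_tri(2). ✓ Equality does not hold at z = 2 (the coefficients have mixed signs, so the terms do not all align in phase there).

M_tri(2) = 50; |p(2)| = 34; equality at z=2: no.


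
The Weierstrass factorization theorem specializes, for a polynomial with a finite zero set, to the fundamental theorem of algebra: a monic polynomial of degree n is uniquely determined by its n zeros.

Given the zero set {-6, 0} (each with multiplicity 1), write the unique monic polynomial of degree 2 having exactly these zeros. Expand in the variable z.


The polynomial is p(z) = ∏_{α ∈ S} (z − α), where S = {-6, 0}.
Expanding the product yields: p(z) = z^2 + 6·z.
The resulting polynomial has degree 2 and real coefficients as required.

p(z) = z^2 + 6·z.


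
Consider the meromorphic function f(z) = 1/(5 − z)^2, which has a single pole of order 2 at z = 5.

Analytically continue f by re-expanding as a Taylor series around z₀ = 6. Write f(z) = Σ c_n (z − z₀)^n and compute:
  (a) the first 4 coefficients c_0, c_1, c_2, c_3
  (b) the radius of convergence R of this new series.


Let w = z − z₀, so z = z₀ + w.
Then 5 − z = 5 − (z₀ + w) = (5 − z₀) − w = -1 − w.
f(z) = 1/(-1 − w)^2 = (1/(-1)^2) · (1 − w/(-1))^{−2}.
By the binomial series (1−u)^{−2} = Σ_{n≥0} C(n+1, 1) u^n for |u|<1, with u = w/(-1):
  c_n = C(n+1, 1) / (-1)^(n+2).
  c_0 = 1/(-1)^2 = 1.
  c_1 = 2/(-1)^3 = -2.
  c_2 = 3/(-1)^4 = 3.
  c_3 = 4/(-1)^5 = -4.
The series is valid for |w/d| < 1, i.e. |z − z₀| < |d|.
Radius of convergence: R = |5 − z₀| = |-1| = 1 (distance from z₀ to the singularity z = 5).

c_0 = 1, c_1 = -2, c_2 = 3, c_3 = -4; R = 1.


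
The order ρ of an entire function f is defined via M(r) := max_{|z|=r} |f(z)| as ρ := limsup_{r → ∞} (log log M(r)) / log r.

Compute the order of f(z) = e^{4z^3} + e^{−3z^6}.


Each summand is entire of order 3 and 6 respectively (as in the single-exponential case). The order of a sum is at most the max of the orders, so ρ ≤ 6. For the lower bound: on |z|=r choose arg z so that -3z^6 is real positive; then |e^{-3z^6}| = e^{3r^6} while |e^{4z^3}| ≤ e^{4r^3} = o(e^{3r^6}). So |f| ≥ e^{3r^6}(1 − o(1)) and ρ ≥ 6. Hence ρ = max(3, 6) = 6.
Therefore ρ = 6.

Order ρ = 6.


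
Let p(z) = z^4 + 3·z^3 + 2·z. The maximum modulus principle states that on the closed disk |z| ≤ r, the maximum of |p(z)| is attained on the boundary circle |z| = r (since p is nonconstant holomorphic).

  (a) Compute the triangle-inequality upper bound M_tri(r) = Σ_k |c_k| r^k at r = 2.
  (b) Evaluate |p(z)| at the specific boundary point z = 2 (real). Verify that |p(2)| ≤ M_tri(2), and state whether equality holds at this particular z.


Coefficients: c_0 = 0, c_1 = 2, c_2 = 0, c_3 = 3, c_4 = 1. Radius r = 2.
Part (a). Triangle bound: M_tri(r) = Σ_k |c_k| r^k
  = |0|·2^0 + |2|·2^1 + |0|·2^2 + |3|·2^3 + |1|·2^4
  = 0 + 4 + 0 + 24 + 16 = 44.
This bounds M(r) := max_{|z|=r} |p(z)| from above; equality holds iff all terms c_k z^k can be made to align in phase at a single z on |z|=r.
Part (b). At z = 2 (real, on the circle |z| = r):
  p(2) = (0)·2^0 + (2)·2^1 + (0)·2^2 + (3)·2^3 + (1)·2^4 = 44.
  |p(2)| = 44.
Since all nonzero coefficients share the same sign, |p(2)| = 44 = M_tri(2); the triangle bound is attained at z = 2, so in fact M(r) = 44.

M_tri(2) = 44; |p(2)| = 44; equality at z=2: yes.


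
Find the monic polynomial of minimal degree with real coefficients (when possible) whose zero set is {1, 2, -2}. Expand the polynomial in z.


The polynomial is p(z) = ∏_{α ∈ S} (z − α), where S = {1, 2, -2}.
Expanding the product yields: p(z) = z^3 -z^2 -4·z + 4.
The resulting polynomial has degree 3 and real coefficients as required.

p(z) = z^3 -z^2 -4·z + 4.


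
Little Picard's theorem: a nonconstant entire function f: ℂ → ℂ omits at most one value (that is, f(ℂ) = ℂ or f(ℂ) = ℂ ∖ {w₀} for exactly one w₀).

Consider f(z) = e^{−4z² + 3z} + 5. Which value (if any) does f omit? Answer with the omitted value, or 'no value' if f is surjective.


Little Picard bounds the complement of f(ℂ) to at most one point.
The exponent g(z) = −4z² + 3z is a nonconstant polynomial, hence surjective onto ℂ. So e^{g(z)} takes every value in {e^w : w ∈ ℂ} = ℂ ∖ {0}. Adding 5 shifts the range to ℂ ∖ {5}. f omits exactly 5.

Omitted value: 5.


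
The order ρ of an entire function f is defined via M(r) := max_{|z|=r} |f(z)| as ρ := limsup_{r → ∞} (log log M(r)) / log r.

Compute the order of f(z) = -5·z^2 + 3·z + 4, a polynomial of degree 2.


|f(z)| ≤ Σ|c_k|·r^k = O(r^2) as r → ∞. Polynomial growth is O(e^{r^ε}) for every ε > 0 (since r^2/e^{r^ε} → 0), so ρ ≤ ε for all ε > 0, i.e. ρ = 0. Every nonconstant polynomial has order 0.
Therefore ρ = 0.

Order ρ = 0.


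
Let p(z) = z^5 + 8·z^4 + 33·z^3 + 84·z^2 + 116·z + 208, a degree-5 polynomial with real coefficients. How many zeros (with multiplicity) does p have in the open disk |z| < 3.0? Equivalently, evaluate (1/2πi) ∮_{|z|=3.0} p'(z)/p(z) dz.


The zeros of p are: (-2 + 3i), (-2 - 3i), (0 + 2i), (0 - 2i), -4.
Their magnitudes are: 3.606, 3.606, 2, 2, 4.
Zeros with |z| < R = 3.0: (0 + 2i), (0 - 2i).
Count = 2.
By the argument principle, (1/2πi) ∮_{|z|=R} p'(z)/p(z) dz equals exactly this count.

Number of zeros inside |z| < 3.0: 2.


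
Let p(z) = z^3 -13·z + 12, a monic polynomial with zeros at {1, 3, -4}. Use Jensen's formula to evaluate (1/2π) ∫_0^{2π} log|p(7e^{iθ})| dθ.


Zeros: -4, 1, 3; r = 7.
Inside |z| < r: -4, 1, 3. Outside (|z| ≥ r): ∅.
p(0) = 12, so log|p(0)| = log(12) = 2.4849.
Apply Jensen: I(r) = log|p(0)| + Σ_k log(r/|z_k|), summed over zeros inside |z| < r.
  log(r/|z_k|) for z_k = 1: log(7/1) = 1.9459
  log(r/|z_k|) for z_k = 3: log(7/3) = 0.8473
  log(r/|z_k|) for z_k = -4: log(7/4) = 0.5596
Sum over inside zeros: 3.3528.
I(r) = log|p(0)| + (inside sum) = 2.4849 + 3.3528 = 5.8377.
Closed form (all zeros inside, monic): I(r) = n·log(r) = 3·log(7) = 5.8377. ✓

I(r) ≈ 5.8377.


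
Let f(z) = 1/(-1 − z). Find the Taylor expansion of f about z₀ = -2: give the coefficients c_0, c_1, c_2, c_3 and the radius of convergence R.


Let w = z − z₀, so z = z₀ + w.
Then -1 − z = -1 − (z₀ + w) = (-1 − z₀) − w = 1 − w.
f(z) = 1/(1 − w) = (1/(1)) · 1/(1 − w/(1)) = Σ_{n≥0} w^n / (1)^(n+1).
So c_n = 1/(1)^(n+1):
  c_0 = 1/(1)^1 = 1.
  c_1 = 1/(1)^2 = 1.
  c_2 = 1/(1)^3 = 1.
  c_3 = 1/(1)^4 = 1.
The series is valid for |w/d| < 1, i.e. |z − z₀| < |d|.
Radius of convergence: R = |-1 − z₀| = |1| = 1 (distance from z₀ to the singularity z = -1).

c_0 = 1, c_1 = 1, c_2 = 1, c_3 = 1; R = 1.


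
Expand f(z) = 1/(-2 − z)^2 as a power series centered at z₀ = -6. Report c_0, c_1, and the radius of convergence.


Let w = z − z₀, so z = z₀ + w.
Then -2 − z = -2 − (z₀ + w) = (-2 − z₀) − w = 4 − w.
f(z) = 1/(4 − w)^2 = (1/(4)^2) · (1 − w/(4))^{−2}.
By the binomial series (1−u)^{−2} = Σ_{n≥0} C(n+1, 1) u^n for |u|<1, with u = w/(4):
  c_n = C(n+1, 1) / (4)^(n+2).
  c_0 = 1/(4)^2 = 1/16.
  c_1 = 2/(4)^3 = 1/32.
The series is valid for |w/d| < 1, i.e. |z − z₀| < |d|.
Radius of convergence: R = |-2 − z₀| = |4| = 4 (distance from z₀ to the singularity z = -2).

c_0 = 1/16, c_1 = 1/32; R = 4.


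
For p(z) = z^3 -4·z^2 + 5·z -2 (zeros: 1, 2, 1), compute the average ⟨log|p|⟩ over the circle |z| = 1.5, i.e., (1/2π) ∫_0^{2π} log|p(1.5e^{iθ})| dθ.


Zeros: 1, 1, 2; r = 1.5.
Inside |z| < r: 1, 1. Outside (|z| ≥ r): 2.
p(0) = -2, so log|p(0)| = log(2) = 0.6931.
Apply Jensen: I(r) = log|p(0)| + Σ_k log(r/|z_k|), summed over zeros inside |z| < r.
  log(r/|z_k|) for z_k = 1: log(1.5/1) = 0.4055
  log(r/|z_k|) for z_k = 1: log(1.5/1) = 0.4055
  Outside zeros (2) contribute nothing to the Jensen sum.
Sum over inside zeros: 0.8109.
I(r) = log|p(0)| + (inside sum) = 0.6931 + 0.8109 = 1.5041.
Note: since some zeros are outside |z| ≤ r, the simplified n·log(r) form does NOT apply — only the inside zeros contribute.

I(r) ≈ 1.5041.


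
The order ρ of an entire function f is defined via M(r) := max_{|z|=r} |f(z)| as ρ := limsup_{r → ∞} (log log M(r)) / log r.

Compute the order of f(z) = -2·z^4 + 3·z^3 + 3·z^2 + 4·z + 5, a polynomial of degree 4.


|f(z)| ≤ Σ|c_k|·r^k = O(r^4) as r → ∞. Polynomial growth is O(e^{r^ε}) for every ε > 0 (since r^4/e^{r^ε} → 0), so ρ ≤ ε for all ε > 0, i.e. ρ = 0. Every nonconstant polynomial has order 0.
Therefore ρ = 0.

Order ρ = 0.


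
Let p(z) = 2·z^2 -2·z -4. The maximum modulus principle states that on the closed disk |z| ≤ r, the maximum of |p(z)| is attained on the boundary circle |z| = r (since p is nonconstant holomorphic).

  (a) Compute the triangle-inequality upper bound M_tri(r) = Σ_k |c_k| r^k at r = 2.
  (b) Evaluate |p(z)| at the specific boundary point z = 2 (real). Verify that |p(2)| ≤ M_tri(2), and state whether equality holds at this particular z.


Coefficients: c_0 = -4, c_1 = -2, c_2 = 2. Radius r = 2.
Part (a). Triangle bound: M_tri(r) = Σ_k |c_k| r^k
  = |-4|·2^0 + |-2|·2^1 + |2|·2^2
  = 4 + 4 + 8 = 16.
This bounds M(r) := max_{|z|=r} |p(z)| from above; equality holds iff all terms c_k z^k can be made to align in phase at a single z on |z|=r.
Part (b). At z = 2 (real, on the circle |z| = r):
  p(2) = (-4)·2^0 + (-2)·2^1 + (2)·2^2 = 0.
  |p(2)| = 0.
Check: |p(2)| = 0 ≤ 16 = M_tri(2). ✓ Equality does not hold at z = 2 (the coefficients have mixed signs, so the terms do not all align in phase there).

M_tri(2) = 16; |p(2)| = 0; equality at z=2: no.


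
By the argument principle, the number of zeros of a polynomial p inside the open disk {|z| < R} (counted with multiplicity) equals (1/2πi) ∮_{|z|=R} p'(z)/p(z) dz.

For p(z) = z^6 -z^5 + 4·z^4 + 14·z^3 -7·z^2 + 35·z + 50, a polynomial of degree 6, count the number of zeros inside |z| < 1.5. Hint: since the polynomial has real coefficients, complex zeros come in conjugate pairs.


The zeros of p are: -1, (1 + 2i), (1 - 2i), -2, (1 + 2i), (1 - 2i).
Their magnitudes are: 1, 2.236, 2.236, 2, 2.236, 2.236.
Zeros with |z| < R = 1.5: -1.
Count = 1.
By the argument principle, (1/2πi) ∮_{|z|=R} p'(z)/p(z) dz equals exactly this count.

Number of zeros inside |z| < 1.5: 1.


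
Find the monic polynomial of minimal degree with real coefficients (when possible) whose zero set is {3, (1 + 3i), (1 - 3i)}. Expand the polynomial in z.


The polynomial is p(z) = ∏_{α ∈ S} (z − α), where S = {3, (1 + 3i), (1 - 3i)}.
Expanding the product yields: p(z) = z^3 -5·z^2 + 16·z -30.
Note conjugate pairs combine to real quadratics: (z − (1+3i))(z − (1−3i)) = z² − 2z + 10.
The resulting polynomial has degree 3 and real coefficients as required.

p(z) = z^3 -5·z^2 + 16·z -30.


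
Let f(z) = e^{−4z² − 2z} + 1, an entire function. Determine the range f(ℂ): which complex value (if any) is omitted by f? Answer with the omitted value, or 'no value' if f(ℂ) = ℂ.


Little Picard bounds the complement of f(ℂ) to at most one point.
The exponent g(z) = −4z² − 2z is a nonconstant polynomial, hence surjective onto ℂ. So e^{g(z)} takes every value in {e^w : w ∈ ℂ} = ℂ ∖ {0}. Adding 1 shifts the range to ℂ ∖ {1}. f omits exactly 1.

Omitted value: 1.


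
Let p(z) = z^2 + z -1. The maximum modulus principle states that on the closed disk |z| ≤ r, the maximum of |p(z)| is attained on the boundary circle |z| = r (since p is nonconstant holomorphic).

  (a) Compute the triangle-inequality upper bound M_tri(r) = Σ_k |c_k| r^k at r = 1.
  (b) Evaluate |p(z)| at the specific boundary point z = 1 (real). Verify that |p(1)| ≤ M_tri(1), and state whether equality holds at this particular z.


Coefficients: c_0 = -1, c_1 = 1, c_2 = 1. Radius r = 1.
Part (a). Triangle bound: M_tri(r) = Σ_k |c_k| r^k
  = |-1|·1^0 + |1|·1^1 + |1|·1^2
  = 1 + 1 + 1 = 3.
This bounds M(r) := max_{|z|=r} |p(z)| from above; equality holds iff all terms c_k z^k can be made to align in phase at a single z on |z|=r.
Part (b). At z = 1 (real, on the circle |z| = r):
  p(1) = (-1)·1^0 + (1)·1^1 + (1)·1^2 = 1.
  |p(1)| = 1.
Check: |p(1)| = 1 ≤ 3 = M_tri(1). ✓ Equality does not hold at z = 1 (the coefficients have mixed signs, so the terms do not all align in phase there).

M_tri(1) = 3; |p(1)| = 1; equality at z=1: no.


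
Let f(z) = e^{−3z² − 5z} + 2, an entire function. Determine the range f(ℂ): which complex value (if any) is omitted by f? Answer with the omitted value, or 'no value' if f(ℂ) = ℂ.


Little Picard bounds the complement of f(ℂ) to at most one point.
The exponent g(z) = −3z² − 5z is a nonconstant polynomial, hence surjective onto ℂ. So e^{g(z)} takes every value in {e^w : w ∈ ℂ} = ℂ ∖ {0}. Adding 2 shifts the range to ℂ ∖ {2}. f omits exactly 2.

Omitted value: 2.


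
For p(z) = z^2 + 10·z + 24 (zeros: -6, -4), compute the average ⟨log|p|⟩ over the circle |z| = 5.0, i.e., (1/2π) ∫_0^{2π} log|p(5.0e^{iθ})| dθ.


Zeros: -6, -4; r = 5.0.
Inside |z| < r: -4. Outside (|z| ≥ r): -6.
p(0) = 24, so log|p(0)| = log(24) = 3.1781.
Apply Jensen: I(r) = log|p(0)| + Σ_k log(r/|z_k|), summed over zeros inside |z| < r.
  log(r/|z_k|) for z_k = -4: log(5.0/4) = 0.2231
  Outside zeros (-6) contribute nothing to the Jensen sum.
Sum over inside zeros: 0.2231.
I(r) = log|p(0)| + (inside sum) = 3.1781 + 0.2231 = 3.4012.
Note: since some zeros are outside |z| ≤ r, the simplified n·log(r) form does NOT apply — only the inside zeros contribute.

I(r) ≈ 3.4012.


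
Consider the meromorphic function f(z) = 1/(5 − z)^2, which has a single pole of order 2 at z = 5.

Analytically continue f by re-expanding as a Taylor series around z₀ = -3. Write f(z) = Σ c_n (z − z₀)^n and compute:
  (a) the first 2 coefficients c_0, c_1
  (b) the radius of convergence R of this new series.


Let w = z − z₀, so z = z₀ + w.
Then 5 − z = 5 − (z₀ + w) = (5 − z₀) − w = 8 − w.
f(z) = 1/(8 − w)^2 = (1/(8)^2) · (1 − w/(8))^{−2}.
By the binomial series (1−u)^{−2} = Σ_{n≥0} C(n+1, 1) u^n for |u|<1, with u = w/(8):
  c_n = C(n+1, 1) / (8)^(n+2).
  c_0 = 1/(8)^2 = 1/64.
  c_1 = 2/(8)^3 = 1/256.
The series is valid for |w/d| < 1, i.e. |z − z₀| < |d|.
Radius of convergence: R = |5 − z₀| = |8| = 8 (distance from z₀ to the singularity z = 5).

c_0 = 1/64, c_1 = 1/256; R = 8.


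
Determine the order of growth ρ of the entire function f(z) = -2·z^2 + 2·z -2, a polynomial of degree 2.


|f(z)| ≤ Σ|c_k|·r^k = O(r^2) as r → ∞. Polynomial growth is O(e^{r^ε}) for every ε > 0 (since r^2/e^{r^ε} → 0), so ρ ≤ ε for all ε > 0, i.e. ρ = 0. Every nonconstant polynomial has order 0.
Therefore ρ = 0.

Order ρ = 0.


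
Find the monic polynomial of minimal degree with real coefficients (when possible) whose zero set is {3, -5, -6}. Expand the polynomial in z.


The polynomial is p(z) = ∏_{α ∈ S} (z − α), where S = {3, -5, -6}.
Expanding the product yields: p(z) = z^3 + 8·z^2 -3·z -90.
The resulting polynomial has degree 3 and real coefficients as required.

p(z) = z^3 + 8·z^2 -3·z -90.


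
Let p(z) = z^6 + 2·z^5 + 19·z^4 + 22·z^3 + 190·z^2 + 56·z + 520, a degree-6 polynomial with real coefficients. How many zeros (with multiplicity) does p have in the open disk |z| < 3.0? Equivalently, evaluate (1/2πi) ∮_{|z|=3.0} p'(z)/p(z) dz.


The zeros of p are: (1 + 3i), (1 - 3i), (0 + 2i), (0 - 2i), (-2 + 3i), (-2 - 3i).
Their magnitudes are: 3.162, 3.162, 2, 2, 3.606, 3.606.
Zeros with |z| < R = 3.0: (0 + 2i), (0 - 2i).
Count = 2.
By the argument principle, (1/2πi) ∮_{|z|=R} p'(z)/p(z) dz equals exactly this count.

Number of zeros inside |z| < 3.0: 2.


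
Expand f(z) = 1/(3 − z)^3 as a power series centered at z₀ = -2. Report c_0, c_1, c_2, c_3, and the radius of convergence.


Let w = z − z₀, so z = z₀ + w.
Then 3 − z = 3 − (z₀ + w) = (3 − z₀) − w = 5 − w.
f(z) = 1/(5 − w)^3 = (1/(5)^3) · (1 − w/(5))^{−3}.
By the binomial series (1−u)^{−3} = Σ_{n≥0} C(n+2, 2) u^n for |u|<1, with u = w/(5):
  c_n = C(n+2, 2) / (5)^(n+3).
  c_0 = 1/(5)^3 = 1/125.
  c_1 = 3/(5)^4 = 3/625.
  c_2 = 6/(5)^5 = 6/3125.
  c_3 = 10/(5)^6 = 2/3125.
The series is valid for |w/d| < 1, i.e. |z − z₀| < |d|.
Radius of convergence: R = |3 − z₀| = |5| = 5 (distance from z₀ to the singularity z = 3).

c_0 = 1/125, c_1 = 3/625, c_2 = 6/3125, c_3 = 2/3125; R = 5.


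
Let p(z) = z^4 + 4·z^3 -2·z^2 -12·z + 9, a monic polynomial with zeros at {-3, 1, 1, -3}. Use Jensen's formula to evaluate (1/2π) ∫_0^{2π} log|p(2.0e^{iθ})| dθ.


Zeros: -3, -3, 1, 1; r = 2.0.
Inside |z| < r: 1, 1. Outside (|z| ≥ r): -3, -3.
p(0) = 9, so log|p(0)| = log(9) = 2.1972.
Apply Jensen: I(r) = log|p(0)| + Σ_k log(r/|z_k|), summed over zeros inside |z| < r.
  log(r/|z_k|) for z_k = 1: log(2.0/1) = 0.6931
  log(r/|z_k|) for z_k = 1: log(2.0/1) = 0.6931
  Outside zeros (-3, -3) contribute nothing to the Jensen sum.
Sum over inside zeros: 1.3863.
I(r) = log|p(0)| + (inside sum) = 2.1972 + 1.3863 = 3.5835.
Note: since some zeros are outside |z| ≤ r, the simplified n·log(r) form does NOT apply — only the inside zeros contribute.

I(r) ≈ 3.5835.


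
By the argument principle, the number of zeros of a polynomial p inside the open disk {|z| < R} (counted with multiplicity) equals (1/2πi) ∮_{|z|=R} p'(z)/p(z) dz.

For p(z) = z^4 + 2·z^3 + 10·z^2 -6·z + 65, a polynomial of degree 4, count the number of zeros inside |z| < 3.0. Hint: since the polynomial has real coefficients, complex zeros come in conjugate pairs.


The zeros of p are: (1 + 2i), (1 - 2i), (-2 + 3i), (-2 - 3i).
Their magnitudes are: 2.236, 2.236, 3.606, 3.606.
Zeros with |z| < R = 3.0: (1 + 2i), (1 - 2i).
Count = 2.
By the argument principle, (1/2πi) ∮_{|z|=R} p'(z)/p(z) dz equals exactly this count.

Number of zeros inside |z| < 3.0: 2.


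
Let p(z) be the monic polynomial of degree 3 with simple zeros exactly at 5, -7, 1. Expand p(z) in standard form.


The polynomial is p(z) = ∏_{α ∈ S} (z − α), where S = {5, -7, 1}.
Expanding the product yields: p(z) = z^3 + z^2 -37·z + 35.
The resulting polynomial has degree 3 and real coefficients as required.

p(z) = z^3 + z^2 -37·z + 35.
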